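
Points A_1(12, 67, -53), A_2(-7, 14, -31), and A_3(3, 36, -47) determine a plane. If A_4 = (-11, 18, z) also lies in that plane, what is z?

-15

The plane through A_1, A_2, A_3 has equation 364x − 84y + 112z = -7196.
Substituting A_4: (112)z + (-5516) = -7196, so z = -15.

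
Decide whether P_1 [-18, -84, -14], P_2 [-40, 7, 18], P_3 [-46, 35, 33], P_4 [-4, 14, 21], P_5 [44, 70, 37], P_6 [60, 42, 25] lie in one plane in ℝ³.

No

The plane through P_1, P_2, P_3 has normal n = P_1P_2 × P_1P_3 = (469, 138, -70) and equation n·P = -19054.
Checking the remaining points: n·P_4 = -1414, n·P_5 = 27706, n·P_6 = 32186.
Since n·P_4 = -1414 ≠ -19054, P_4 is off the plane and the points are not all coplanar.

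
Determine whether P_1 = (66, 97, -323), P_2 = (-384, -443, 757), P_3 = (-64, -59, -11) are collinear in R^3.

P_1P_2 = (-450, -540, 1080), P_1P_3 = (-130, -156, 312).
P_1P_2 × P_1P_3 = (0, 0, 0).
The cross product vanishes, so the three points are collinear.

Yes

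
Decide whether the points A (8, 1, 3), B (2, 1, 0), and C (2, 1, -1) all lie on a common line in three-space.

No

AB = (-6, 0, -3), AC = (-6, 0, -4).
Comparing components 3 and 1: (-3)(-6) − (-6)(-4) = -6 ≠ 0, so AB and AC are not parallel and the points are not collinear.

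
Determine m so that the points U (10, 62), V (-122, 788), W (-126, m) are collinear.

810

The three points are collinear iff det[UV; UW] = 0.
This determinant is linear in m: (-132)m + (106920) = 0, so m = 810.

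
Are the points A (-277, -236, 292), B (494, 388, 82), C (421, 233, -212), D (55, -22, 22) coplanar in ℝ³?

No

With A as base: AB = (771, 624, -210), AC = (698, 469, -504), AD = (332, 214, -270).
AC × AD = (-18774, 21132, -6336).
AB · (AC × AD) = 42174.
Since 42174 ≠ 0, the four points are not coplanar.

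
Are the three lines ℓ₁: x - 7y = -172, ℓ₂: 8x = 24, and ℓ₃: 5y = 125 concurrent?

Yes

The three lines meet at one point iff the augmented coefficient matrix [aᵢ bᵢ cᵢ] has rank < 3, i.e. its determinant vanishes.
Here the determinant is 0.
It vanishes, so the lines are concurrent at (3, 25).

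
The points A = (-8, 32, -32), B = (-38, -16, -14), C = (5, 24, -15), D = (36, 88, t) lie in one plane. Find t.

The points are coplanar iff AB · (AC × AD) = 0.
Expanding, this is linear in t: (864)t + (39744) = 0.
So t = -46.

-46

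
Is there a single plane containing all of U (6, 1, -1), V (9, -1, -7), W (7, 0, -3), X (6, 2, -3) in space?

No

A normal to the plane through U, V, W is n = UV × UW = (-2, 0, -1).
The plane has equation n·P = -11. For X: n·X = -9.
-9 ≠ -11, so X is off the plane.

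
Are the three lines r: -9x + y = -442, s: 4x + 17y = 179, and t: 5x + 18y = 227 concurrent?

Yes

Lines aᵢx + bᵢy = cᵢ with pairwise distinct directions are concurrent exactly when det[aᵢ bᵢ cᵢ] = 0.
Here the determinant is 0.
It vanishes, so the lines are concurrent at (49, -1).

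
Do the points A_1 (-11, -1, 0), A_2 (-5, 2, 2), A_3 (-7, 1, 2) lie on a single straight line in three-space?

A_1A_2 = (6, 3, 2), A_1A_3 = (4, 2, 2).
Comparing components 2 and 3: (3)(2) − (2)(2) = 2 ≠ 0, so A_1A_2 and A_1A_3 are not parallel and the points are not collinear.

No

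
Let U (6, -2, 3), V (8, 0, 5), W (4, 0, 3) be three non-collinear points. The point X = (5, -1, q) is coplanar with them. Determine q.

A normal to the plane is n = UV × UW = (-4, -4, 8).
X lies in the plane iff n · UX = 0.
This gives (8)q + (-24) = 0, so q = 3.

3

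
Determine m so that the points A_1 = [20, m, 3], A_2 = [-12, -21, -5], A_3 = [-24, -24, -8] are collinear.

-13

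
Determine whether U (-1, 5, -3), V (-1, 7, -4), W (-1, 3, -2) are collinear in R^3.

UV = (0, 2, -1), UW = (0, -2, 1).
UV × UW = (0, 0, 0).
The cross product vanishes, so the three points are collinear.

Yes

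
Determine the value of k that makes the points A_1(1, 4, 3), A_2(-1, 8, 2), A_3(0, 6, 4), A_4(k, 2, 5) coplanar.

Coplanarity ⇔ det[A_1A_2; A_1A_3; A_1A_4] = 0.
Expanding, this is linear in k: (6)k + (-12) = 0.
So k = 2.

2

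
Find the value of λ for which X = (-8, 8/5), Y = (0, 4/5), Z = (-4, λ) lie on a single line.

6/5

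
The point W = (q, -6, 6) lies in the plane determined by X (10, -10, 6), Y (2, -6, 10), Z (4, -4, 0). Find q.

A normal to the plane is n = XY × XZ = (-48, -72, -24).
W lies in the plane iff n · XW = 0.
This gives (-48)q + (192) = 0, so q = 4.

4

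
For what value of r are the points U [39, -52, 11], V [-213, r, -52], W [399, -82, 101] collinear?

-31

Collinearity requires UV × UW = 0; each component is linear in r.
The x-component gives (90)r + (2790) = 0, so r = -31.
The remaining components then also vanish.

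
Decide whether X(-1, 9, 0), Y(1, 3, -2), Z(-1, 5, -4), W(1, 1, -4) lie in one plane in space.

Yes

The four points are coplanar iff the 3×3 determinant with rows XY, XZ, XW is zero.
Rows: (2, -6, -2), (0, -4, -4), (2, -8, -4).
Expanding along the first row: (2)(-16) − (-6)(8) + (-2)(8) = 0.
Zero determinant ⇒ coplanar.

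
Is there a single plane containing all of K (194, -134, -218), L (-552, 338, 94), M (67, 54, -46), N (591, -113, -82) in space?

With K as base: KL = (-746, 472, 312), KM = (-127, 188, 172), KN = (397, 21, 136).
KM × KN = (21956, 85556, -77303).
KL · (KM × KN) = -115280.
Since -115280 ≠ 0, the four points are not coplanar.

No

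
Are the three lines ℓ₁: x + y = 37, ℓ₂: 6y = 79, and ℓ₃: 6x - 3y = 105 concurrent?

No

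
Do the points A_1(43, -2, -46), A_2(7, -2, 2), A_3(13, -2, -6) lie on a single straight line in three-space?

Yes

A_1A_2 = (-36, 0, 48), A_1A_3 = (-30, 0, 40).
Each component of A_1A_3 is 5/6 times the corresponding component of A_1A_2, so A_1A_3 = 5/6·A_1A_2 and the points are collinear.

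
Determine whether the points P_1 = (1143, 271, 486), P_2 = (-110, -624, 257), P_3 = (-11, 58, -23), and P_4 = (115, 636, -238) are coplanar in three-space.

No

A normal to the plane through P_1, P_2, P_3 is n = P_1P_2 × P_1P_3 = (406778, -373511, -765941).
The plane has equation n·P = -8521553. For P_4: n·P_4 = -8479568.
-8479568 ≠ -8521553, so P_4 is off the plane.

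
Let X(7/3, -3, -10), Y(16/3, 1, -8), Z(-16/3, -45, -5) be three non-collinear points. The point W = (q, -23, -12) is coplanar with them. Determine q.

-16/3

A normal to the plane is n = XY × XZ = (104, -91/3, -286/3).
W lies in the plane iff n · XW = 0.
This gives (104)q + (1664/3) = 0, so q = -16/3.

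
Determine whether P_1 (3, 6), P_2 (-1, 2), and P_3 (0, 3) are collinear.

Yes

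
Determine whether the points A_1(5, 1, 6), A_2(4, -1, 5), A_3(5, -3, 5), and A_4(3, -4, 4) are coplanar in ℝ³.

A normal to the plane through A_1, A_2, A_3 is n = A_1A_2 × A_1A_3 = (-2, -1, 4).
The plane has equation n·P = 13. For A_4: n·A_4 = 14.
14 ≠ 13, so A_4 is off the plane.

No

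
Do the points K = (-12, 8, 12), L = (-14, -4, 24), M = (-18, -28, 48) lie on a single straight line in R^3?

Yes

KL = (-2, -12, 12), KM = (-6, -36, 36).
Each component of KM is 3 times the corresponding component of KL, so KM = 3·KL and the points are collinear.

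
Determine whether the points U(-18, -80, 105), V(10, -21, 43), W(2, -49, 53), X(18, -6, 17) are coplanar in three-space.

A normal to the plane through U, V, W is n = UV × UW = (-1146, 216, -312).
The plane has equation n·P = -29412. For X: n·X = -27228.
-27228 ≠ -29412, so X is off the plane.

No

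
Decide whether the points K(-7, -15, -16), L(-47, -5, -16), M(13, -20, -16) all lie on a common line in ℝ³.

KL = (-40, 10, 0), KM = (20, -5, 0).
Each component of KM is -1/2 times the corresponding component of KL, so KM = -1/2·KL and the points are collinear.

Yes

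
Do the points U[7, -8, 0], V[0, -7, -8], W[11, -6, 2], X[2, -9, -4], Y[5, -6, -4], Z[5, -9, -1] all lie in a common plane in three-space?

Yes

The plane through U, V, W has normal n = UV × UW = (18, -18, -18) and equation n·P = 270.
Checking the remaining points: n·X = 270, n·Y = 270, n·Z = 270.
All equal 270, so all 6 points lie in one plane.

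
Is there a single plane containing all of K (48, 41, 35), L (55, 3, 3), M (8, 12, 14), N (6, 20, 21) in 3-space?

The four points are coplanar iff the 3×3 determinant with rows KL, KM, KN is zero.
Rows: (7, -38, -32), (-40, -29, -21), (-42, -21, -14).
Expanding along the first row: (7)(-35) − (-38)(-322) + (-32)(-378) = -385.
Nonzero ⇒ not coplanar.

No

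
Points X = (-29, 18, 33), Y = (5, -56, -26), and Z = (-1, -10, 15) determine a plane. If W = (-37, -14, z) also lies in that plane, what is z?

1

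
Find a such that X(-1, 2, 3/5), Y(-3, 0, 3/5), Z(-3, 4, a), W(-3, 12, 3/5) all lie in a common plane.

Normal to plane XYW: n = (0, 0, -24); plane equation n·P = -72/5.
Requiring n·Z = -72/5: (-24)a + (0) = -72/5.
So a = 3/5.

3/5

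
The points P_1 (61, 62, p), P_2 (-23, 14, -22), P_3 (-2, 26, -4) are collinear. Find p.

50

Direction P_2P_3 = (21, 12, 18). From the x-coordinate of P_1, the parameter along the line is τ = (61 − (-23))/21 = 4.
Then p = (-22) + 4·(18) = 50.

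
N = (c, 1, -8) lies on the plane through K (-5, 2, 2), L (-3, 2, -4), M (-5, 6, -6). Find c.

A normal to the plane is n = KL × KM = (24, 16, 8).
N lies in the plane iff n · KN = 0.
This gives (24)c + (24) = 0, so c = -1.

-1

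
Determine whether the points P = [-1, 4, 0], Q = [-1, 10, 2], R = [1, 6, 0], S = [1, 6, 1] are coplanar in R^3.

With P as base: PQ = (0, 6, 2), PR = (2, 2, 0), PS = (2, 2, 1).
PR × PS = (2, -2, 0).
PQ · (PR × PS) = -12.
Since -12 ≠ 0, the four points are not coplanar.

No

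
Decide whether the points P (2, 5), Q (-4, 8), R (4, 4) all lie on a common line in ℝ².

PQ = (-6, 3), PR = (2, -1).
Twice the signed area of △PQR is (-6)(-1) − (3)(2) = 0.
The triangle is degenerate (zero area), so the points are collinear.

Yes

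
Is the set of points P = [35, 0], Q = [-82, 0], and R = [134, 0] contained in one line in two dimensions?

Yes

PQ = (-117, 0), PR = (99, 0).
det[PQ; PR] = (-117)(0) − (0)(99) = 0.
The determinant is zero, so the points are collinear.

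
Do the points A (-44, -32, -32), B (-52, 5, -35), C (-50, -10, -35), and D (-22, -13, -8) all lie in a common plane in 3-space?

Yes

With A as base: AB = (-8, 37, -3), AC = (-6, 22, -3), AD = (22, 19, 24).
AC × AD = (585, 78, -598).
AB · (AC × AD) = 0.
The scalar triple product vanishes, so the four points are coplanar.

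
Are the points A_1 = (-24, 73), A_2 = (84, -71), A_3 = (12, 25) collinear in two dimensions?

A_1A_2 = (108, -144), A_1A_3 = (36, -48).
Checking proportionality: A_1A_3 = 1/3·A_1A_2, so the vectors are parallel and the points are collinear.

Yes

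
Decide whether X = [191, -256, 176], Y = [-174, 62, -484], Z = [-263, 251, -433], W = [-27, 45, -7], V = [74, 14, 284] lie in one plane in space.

Yes

The plane through X, Y, Z has normal n = XY × XZ = (140958, 77355, -40683) and equation n·P = -40110.
Checking the remaining points: n·W = -40110, n·V = -40110.
All equal -40110, so all 5 points lie in one plane.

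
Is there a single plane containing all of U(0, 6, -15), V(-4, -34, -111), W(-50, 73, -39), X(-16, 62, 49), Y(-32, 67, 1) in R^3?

The plane through U, V, W has normal n = UV × UW = (7392, 4704, -2268) and equation n·P = 62244.
Checking the remaining points: n·X = 62244, n·Y = 76356.
Since n·Y = 76356 ≠ 62244, Y is off the plane and the points are not all coplanar.

No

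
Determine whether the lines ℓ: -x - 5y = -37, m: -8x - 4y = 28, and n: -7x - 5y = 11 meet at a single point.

The three lines meet at one point iff the augmented coefficient matrix [aᵢ bᵢ cᵢ] has rank < 3, i.e. its determinant vanishes.
Here the determinant is 0.
It vanishes, so the lines are concurrent at (-8, 9).

Yes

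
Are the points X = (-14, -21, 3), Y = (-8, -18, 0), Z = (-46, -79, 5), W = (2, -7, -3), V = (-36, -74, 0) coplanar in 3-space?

Yes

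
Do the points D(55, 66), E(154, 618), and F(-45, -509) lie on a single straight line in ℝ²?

DE = (99, 552), DF = (-100, -575).
If collinear, DF would be a scalar multiple of DE. But (99)·(-575) ≠ (552)·(-100) (difference -1725), so they are not parallel; the points are not collinear.

No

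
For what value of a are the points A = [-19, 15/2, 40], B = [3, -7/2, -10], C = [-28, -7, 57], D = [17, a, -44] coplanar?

Coplanarity ⇔ det[AB; AC; AD] = 0.
Expanding, this is linear in a: (76)a + (1710) = 0.
So a = -45/2.

-45/2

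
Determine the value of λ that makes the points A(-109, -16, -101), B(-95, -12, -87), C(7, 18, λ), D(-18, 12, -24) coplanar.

9

Normal to plane ABD: n = (-84, 196, 28); plane equation n·P = 3192.
Requiring n·C = 3192: (28)λ + (2940) = 3192.
So λ = 9.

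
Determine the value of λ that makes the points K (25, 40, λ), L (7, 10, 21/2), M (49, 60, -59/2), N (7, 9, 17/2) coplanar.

Coplanarity ⇔ det[KL; KM; KN] = 0.
Expanding, this is linear in λ: (42)λ + (-441) = 0.
So λ = 21/2.

21/2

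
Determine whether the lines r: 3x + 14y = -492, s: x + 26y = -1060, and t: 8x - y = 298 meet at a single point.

Intersecting r and s: solving the 2×2 system gives (x, y) = (32, -42).
Substitute into t: (8)(32) + (-1)(-42) = 298.
This equals 298, so (32, -42) lies on all three lines and they are concurrent.

Yes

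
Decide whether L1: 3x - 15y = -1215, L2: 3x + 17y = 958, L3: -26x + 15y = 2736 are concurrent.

The three lines meet at one point iff the augmented coefficient matrix [aᵢ bᵢ cᵢ] has rank < 3, i.e. its determinant vanishes.
Here the determinant is 1461.
Nonzero, so no common point exists.

No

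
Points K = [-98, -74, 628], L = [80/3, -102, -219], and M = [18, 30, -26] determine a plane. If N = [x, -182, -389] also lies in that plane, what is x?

The plane through K, L, M has equation 106400x − 16720y + (48640/3)z = 2976160/3.
Substituting N: (106400)x + (-9791840/3) = 2976160/3, so x = 40.

40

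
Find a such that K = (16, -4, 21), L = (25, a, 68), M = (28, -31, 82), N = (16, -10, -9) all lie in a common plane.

-24

Coplanarity ⇔ det[KL; KM; KN] = 0.
Expanding, this is linear in a: (360)a + (8640) = 0.
So a = -24.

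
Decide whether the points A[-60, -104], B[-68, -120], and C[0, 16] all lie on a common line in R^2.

AB = (-8, -16), AC = (60, 120).
Twice the signed area of △ABC is (-8)(120) − (-16)(60) = 0.
The triangle is degenerate (zero area), so the points are collinear.

Yes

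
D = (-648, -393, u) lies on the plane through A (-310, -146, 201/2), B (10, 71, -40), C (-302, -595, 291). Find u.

513/2

The plane through A, B, C has equation −21746x − 62084y − 145416z = 1191216.
Substituting D: (-145416)u + (38490420) = 1191216, so u = 513/2.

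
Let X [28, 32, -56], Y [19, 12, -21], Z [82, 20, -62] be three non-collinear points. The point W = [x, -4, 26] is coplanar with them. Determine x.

-30

A normal to the plane is n = XY × XZ = (540, 1836, 1188).
W lies in the plane iff n · XW = 0.
This gives (540)x + (16200) = 0, so x = -30.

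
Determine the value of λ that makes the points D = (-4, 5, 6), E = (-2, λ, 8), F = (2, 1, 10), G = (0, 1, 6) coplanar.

4

Coplanarity ⇔ det[DE; DF; DG] = 0.
Expanding, this is linear in λ: (16)λ + (-64) = 0.
So λ = 4.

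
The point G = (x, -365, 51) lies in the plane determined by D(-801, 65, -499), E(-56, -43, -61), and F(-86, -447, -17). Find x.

The plane through D, E, F has equation 172200x − 45920y − 304220z = 10888780.
Substituting G: (172200)x + (1245580) = 10888780, so x = 56.

56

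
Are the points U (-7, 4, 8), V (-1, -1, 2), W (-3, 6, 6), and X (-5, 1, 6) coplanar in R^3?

No

A normal to the plane through U, V, W is n = UV × UW = (22, -12, 32).
The plane has equation n·P = 54. For X: n·X = 70.
70 ≠ 54, so X is off the plane.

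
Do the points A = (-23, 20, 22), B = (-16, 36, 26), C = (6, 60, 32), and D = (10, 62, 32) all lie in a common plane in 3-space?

No

A normal to the plane through A, B, C is n = AB × AC = (0, 46, -184).
The plane has equation n·P = -3128. For D: n·D = -3036.
-3036 ≠ -3128, so D is off the plane.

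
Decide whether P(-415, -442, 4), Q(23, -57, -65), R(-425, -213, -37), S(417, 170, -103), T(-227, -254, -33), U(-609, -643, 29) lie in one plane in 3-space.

The plane through P, Q, R has normal n = PQ × PR = (16, 18648, 104152) and equation n·X = -7832448.
Checking the remaining points: n·S = -7550824, n·T = -8177240, n·U = -8980000.
Since n·S = -7550824 ≠ -7832448, S is off the plane and the points are not all coplanar.

No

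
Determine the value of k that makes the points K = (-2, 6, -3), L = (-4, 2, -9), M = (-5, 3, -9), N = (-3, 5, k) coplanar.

Normal to plane KLM: n = (6, 6, -6); plane equation n·P = 42.
Requiring n·N = 42: (-6)k + (12) = 42.
So k = -5.

-5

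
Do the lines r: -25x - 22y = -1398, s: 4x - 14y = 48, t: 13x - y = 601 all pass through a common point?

Intersecting r and s: solving the 2×2 system gives (x, y) = (3438/73, 732/73).
Substitute into t: (13)(3438/73) + (-1)(732/73) = 43962/73.
But t requires 601 ≠ 43962/73, so the three lines have no common point.

No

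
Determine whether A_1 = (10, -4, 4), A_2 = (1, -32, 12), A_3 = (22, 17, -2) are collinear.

A_1A_2 = (-9, -28, 8), A_1A_3 = (12, 21, -6).
Comparing components 3 and 1: (8)(12) − (-9)(-6) = 42 ≠ 0, so A_1A_2 and A_1A_3 are not parallel and the points are not collinear.

No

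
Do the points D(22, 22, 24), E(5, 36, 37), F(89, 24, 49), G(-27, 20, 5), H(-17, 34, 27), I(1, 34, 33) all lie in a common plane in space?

Yes

The plane through D, E, F has normal n = DE × DF = (324, 1296, -972) and equation n·P = 12312.
Checking the remaining points: n·G = 12312, n·H = 12312, n·I = 12312.
All equal 12312, so all 6 points lie in one plane.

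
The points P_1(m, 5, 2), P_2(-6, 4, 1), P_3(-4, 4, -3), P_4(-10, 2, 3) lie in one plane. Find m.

The points are coplanar iff P_1P_2 · (P_1P_3 × P_1P_4) = 0.
Expanding, this is linear in m: (8)m + (40) = 0.
So m = -5.

-5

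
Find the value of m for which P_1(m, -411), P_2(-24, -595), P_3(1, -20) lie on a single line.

-16

Collinearity: (P_1 − P_2) must be parallel to (P_3 − P_2) = (25, 575).
Cross-multiplying the components: (m − (-24))·(575) = (184)·(25).
Solving gives m = -16.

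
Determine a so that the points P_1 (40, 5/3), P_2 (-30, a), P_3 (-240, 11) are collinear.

The three points are collinear iff det[P_1P_2; P_1P_3] = 0.
This determinant is linear in a: (280)a + (-1120) = 0, so a = 4.

4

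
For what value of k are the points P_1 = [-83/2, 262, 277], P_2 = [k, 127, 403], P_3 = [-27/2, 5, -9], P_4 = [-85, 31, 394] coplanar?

Normal to plane P_1P_3P_4: n = (-96135, 9165, -35295/2); plane equation n·P = 1502475.
Requiring n·P_2 = 1502475: (-96135)k + (-11895975/2) = 1502475.
So k = -155/2.

-155/2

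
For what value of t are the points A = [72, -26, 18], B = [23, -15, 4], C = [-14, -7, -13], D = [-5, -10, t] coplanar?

-31

Normal to plane ABC: n = (-75, -315, 15); plane equation n·P = 3060.
Requiring n·D = 3060: (15)t + (3525) = 3060.
So t = -31.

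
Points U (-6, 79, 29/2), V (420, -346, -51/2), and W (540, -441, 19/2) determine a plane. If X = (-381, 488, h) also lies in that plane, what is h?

115

The plane through U, V, W has equation −18675x − 19710y + 10530z = -1292355.
Substituting X: (10530)h + (-2503305) = -1292355, so h = 115.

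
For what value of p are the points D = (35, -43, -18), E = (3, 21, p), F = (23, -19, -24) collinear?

Direction DF = (-12, 24, -6). From the x-coordinate of E, the parameter along the line is τ = (3 − 35)/(-12) = 8/3.
Then p = (-18) + 8/3·(-6) = -34.

-34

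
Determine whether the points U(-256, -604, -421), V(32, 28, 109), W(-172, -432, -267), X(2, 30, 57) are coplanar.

Yes

With U as base: UV = (288, 632, 530), UW = (84, 172, 154), UX = (258, 634, 478).
UW × UX = (-15420, -420, 8880).
UV · (UW × UX) = 0.
The scalar triple product vanishes, so the four points are coplanar.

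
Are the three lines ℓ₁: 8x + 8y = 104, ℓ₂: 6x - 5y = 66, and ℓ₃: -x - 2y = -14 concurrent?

No

Intersecting ℓ₁ and ℓ₂: solving the 2×2 system gives (x, y) = (131/11, 12/11).
Substitute into ℓ₃: (-1)(131/11) + (-2)(12/11) = -155/11.
But ℓ₃ requires -14 ≠ -155/11, so the three lines have no common point.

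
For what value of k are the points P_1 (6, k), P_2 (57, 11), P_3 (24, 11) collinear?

Collinearity: (P_1 − P_2) must be parallel to (P_3 − P_2) = (-33, 0).
Cross-multiplying the components: (k − 11)·(-33) = (-51)·(0).
Solving gives k = 11.

11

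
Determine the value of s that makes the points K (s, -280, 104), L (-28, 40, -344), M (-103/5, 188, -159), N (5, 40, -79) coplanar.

308/5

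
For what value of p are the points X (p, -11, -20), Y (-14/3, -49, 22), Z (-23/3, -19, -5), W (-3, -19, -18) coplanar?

-17/3

Coplanarity ⇔ det[XY; XZ; XW] = 0.
Expanding, this is linear in p: (390)p + (2210) = 0.
So p = -17/3.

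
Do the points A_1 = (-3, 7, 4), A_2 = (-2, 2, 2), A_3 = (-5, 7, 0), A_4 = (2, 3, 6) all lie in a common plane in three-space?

No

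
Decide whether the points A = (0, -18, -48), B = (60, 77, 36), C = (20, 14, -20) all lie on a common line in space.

AB = (60, 95, 84), AC = (20, 32, 28).
Comparing components 2 and 3: (95)(28) − (84)(32) = -28 ≠ 0, so AB and AC are not parallel and the points are not collinear.

No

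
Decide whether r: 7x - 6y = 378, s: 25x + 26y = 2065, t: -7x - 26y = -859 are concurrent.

Lines aᵢx + bᵢy = cᵢ with pairwise distinct directions are concurrent exactly when det[aᵢ bᵢ cᵢ] = 0.
Here the determinant is 468.
Nonzero, so no common point exists.

No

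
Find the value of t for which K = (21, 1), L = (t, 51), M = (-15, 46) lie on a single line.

The three points are collinear iff det[KL; KM] = 0.
This determinant is linear in t: (45)t + (855) = 0, so t = -19.

-19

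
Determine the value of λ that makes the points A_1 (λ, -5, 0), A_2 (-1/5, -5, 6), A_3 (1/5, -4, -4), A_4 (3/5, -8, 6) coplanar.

Coplanarity ⇔ det[A_1A_2; A_1A_3; A_1A_4] = 0.
Expanding, this is linear in λ: (30)λ + (-6) = 0.
So λ = 1/5.

1/5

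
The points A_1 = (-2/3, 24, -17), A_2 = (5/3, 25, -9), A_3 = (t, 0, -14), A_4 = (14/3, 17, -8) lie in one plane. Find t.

The points are coplanar iff A_1A_2 · (A_1A_3 × A_1A_4) = 0.
Expanding, this is linear in t: (-65)t + (1625/3) = 0.
So t = 25/3.

25/3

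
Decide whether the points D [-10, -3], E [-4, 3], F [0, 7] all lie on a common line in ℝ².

DE = (6, 6), DF = (10, 10).
det[DE; DF] = (6)(10) − (6)(10) = 0.
The determinant is zero, so the points are collinear.

Yes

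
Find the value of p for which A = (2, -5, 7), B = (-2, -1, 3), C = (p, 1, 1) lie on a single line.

-4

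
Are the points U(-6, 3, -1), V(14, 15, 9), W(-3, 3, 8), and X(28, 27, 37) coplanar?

No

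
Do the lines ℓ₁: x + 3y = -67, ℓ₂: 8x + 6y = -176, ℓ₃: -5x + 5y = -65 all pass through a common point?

Intersecting ℓ₁ and ℓ₂: solving the 2×2 system gives (x, y) = (-7, -20).
Substitute into ℓ₃: (-5)(-7) + (5)(-20) = -65.
This equals -65, so (-7, -20) lies on all three lines and they are concurrent.

Yes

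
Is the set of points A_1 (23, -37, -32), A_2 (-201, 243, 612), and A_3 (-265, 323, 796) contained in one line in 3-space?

Yes

A_1A_2 = (-224, 280, 644), A_1A_3 = (-288, 360, 828).
Each component of A_1A_3 is 9/7 times the corresponding component of A_1A_2, so A_1A_3 = 9/7·A_1A_2 and the points are collinear.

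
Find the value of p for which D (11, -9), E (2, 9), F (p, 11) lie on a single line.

1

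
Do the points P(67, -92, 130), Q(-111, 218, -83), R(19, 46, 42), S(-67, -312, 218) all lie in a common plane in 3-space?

No

A normal to the plane through P, Q, R is n = PQ × PR = (2114, -5440, -9684).
The plane has equation n·X = -616802. For S: n·S = -555470.
-555470 ≠ -616802, so S is off the plane.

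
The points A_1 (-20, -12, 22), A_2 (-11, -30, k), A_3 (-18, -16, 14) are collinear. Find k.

Collinearity requires A_1A_2 × A_1A_3 = 0; each component is linear in k.
The x-component gives (4)k + (56) = 0, so k = -14.
The remaining components then also vanish.

-14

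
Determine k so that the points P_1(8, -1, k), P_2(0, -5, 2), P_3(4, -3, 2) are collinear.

2

Direction P_2P_3 = (4, 2, 0). From the x-coordinate of P_1, the parameter along the line is τ = (8 − 0)/4 = 2.
Then k = 2 + 2·(0) = 2.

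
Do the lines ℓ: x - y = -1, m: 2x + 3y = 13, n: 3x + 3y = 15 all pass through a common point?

Lines aᵢx + bᵢy = cᵢ with pairwise distinct directions are concurrent exactly when det[aᵢ bᵢ cᵢ] = 0.
Here the determinant is 0.
It vanishes, so the lines are concurrent at (2, 3).

Yes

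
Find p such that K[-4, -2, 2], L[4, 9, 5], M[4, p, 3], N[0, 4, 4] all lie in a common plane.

7

Normal to plane KLN: n = (4, -4, 4); plane equation n·P = 0.
Requiring n·M = 0: (-4)p + (28) = 0.
So p = 7.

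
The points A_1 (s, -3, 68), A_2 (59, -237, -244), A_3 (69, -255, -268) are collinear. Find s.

-71

Collinearity requires A_1A_2 × A_1A_3 = 0; each component is linear in s.
The y-component gives (-24)s + (-1704) = 0, so s = -71.
The remaining components then also vanish.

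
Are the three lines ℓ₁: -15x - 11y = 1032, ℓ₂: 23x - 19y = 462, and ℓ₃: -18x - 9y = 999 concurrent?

Intersecting ℓ₁ and ℓ₂: solving the 2×2 system gives (x, y) = (-27, -57).
Substitute into ℓ₃: (-18)(-27) + (-9)(-57) = 999.
This equals 999, so (-27, -57) lies on all three lines and they are concurrent.

Yes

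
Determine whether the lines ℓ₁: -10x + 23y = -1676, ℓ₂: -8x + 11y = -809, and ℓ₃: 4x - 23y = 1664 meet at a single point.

No

Intersecting ℓ₁ and ℓ₂: solving the 2×2 system gives (x, y) = (171/74, -2659/37).
Substitute into ℓ₃: (4)(171/74) + (-23)(-2659/37) = 61499/37.
But ℓ₃ requires 1664 ≠ 61499/37, so the three lines have no common point.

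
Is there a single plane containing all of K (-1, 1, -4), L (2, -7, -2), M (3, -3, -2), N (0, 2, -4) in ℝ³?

A normal to the plane through K, L, M is n = KL × KM = (-8, 2, 20).
The plane has equation n·P = -70. For N: n·N = -76.
-76 ≠ -70, so N is off the plane.

No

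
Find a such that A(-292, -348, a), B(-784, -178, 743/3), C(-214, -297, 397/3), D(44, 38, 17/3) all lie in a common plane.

161

The points are coplanar iff AB · (AC × AD) = 0.
Expanding, this is linear in a: (-221652)a + (35685972) = 0.
So a = 161.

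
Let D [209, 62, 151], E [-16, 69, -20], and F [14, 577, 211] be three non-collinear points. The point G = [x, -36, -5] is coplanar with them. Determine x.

A normal to the plane is n = DE × DF = (88485, 46845, -114510).
G lies in the plane iff n · DG = 0.
This gives (88485)x + (-5220615) = 0, so x = 59.

59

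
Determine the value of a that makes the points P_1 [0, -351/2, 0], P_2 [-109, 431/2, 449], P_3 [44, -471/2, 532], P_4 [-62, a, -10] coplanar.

Normal to plane P_1P_2P_3: n = (234952, 77744, -10664); plane equation n·P = -13644072.
Requiring n·P_4 = -13644072: (77744)a + (-14460384) = -13644072.
So a = 21/2.

21/2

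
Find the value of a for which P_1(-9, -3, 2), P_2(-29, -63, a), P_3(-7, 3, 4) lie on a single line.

-18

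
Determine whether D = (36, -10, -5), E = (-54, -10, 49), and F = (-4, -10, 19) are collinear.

DE = (-90, 0, 54), DF = (-40, 0, 24).
DE × DF = (0, 0, 0).
The cross product vanishes, so the three points are collinear.

Yes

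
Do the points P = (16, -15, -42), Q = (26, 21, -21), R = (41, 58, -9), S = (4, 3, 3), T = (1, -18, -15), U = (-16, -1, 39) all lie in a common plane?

The plane through P, Q, R has normal n = PQ × PR = (-345, 195, -170) and equation n·X = -1305.
Checking the remaining points: n·S = -1305, n·T = -1305, n·U = -1305.
All equal -1305, so all 6 points lie in one plane.

Yes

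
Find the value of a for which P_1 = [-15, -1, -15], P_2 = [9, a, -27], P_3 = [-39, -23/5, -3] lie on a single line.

Collinearity requires P_1P_2 × P_1P_3 = 0; each component is linear in a.
The x-component gives (12)a + (-156/5) = 0, so a = 13/5.
The remaining components then also vanish.

13/5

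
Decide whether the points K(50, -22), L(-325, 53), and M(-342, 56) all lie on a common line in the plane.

No

KL = (-375, 75), KM = (-392, 78).
det[KL; KM] = (-375)(78) − (75)(-392) = 150.
The determinant is nonzero, so they are not collinear.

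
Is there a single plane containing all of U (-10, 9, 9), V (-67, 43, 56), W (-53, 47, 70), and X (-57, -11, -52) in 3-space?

No

A normal to the plane through U, V, W is n = UV × UW = (288, 1456, -704).
The plane has equation n·P = 3888. For X: n·X = 4176.
4176 ≠ 3888, so X is off the plane.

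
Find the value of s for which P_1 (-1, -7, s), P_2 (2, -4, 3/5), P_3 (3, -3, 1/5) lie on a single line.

9/5

Collinearity requires P_1P_2 × P_1P_3 = 0; each component is linear in s.
The x-component gives (1)s + (-9/5) = 0, so s = 9/5.
The remaining components then also vanish.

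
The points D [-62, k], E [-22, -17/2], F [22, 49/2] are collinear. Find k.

-77/2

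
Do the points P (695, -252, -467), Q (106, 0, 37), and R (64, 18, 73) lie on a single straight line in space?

No

PQ = (-589, 252, 504), PR = (-631, 270, 540).
PQ × PR = (0, 36, -18).
The cross product is nonzero, so the points do not lie on one line.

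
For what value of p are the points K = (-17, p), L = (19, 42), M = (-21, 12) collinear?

15

The three points are collinear iff det[KL; KM] = 0.
This determinant is linear in p: (-40)p + (600) = 0, so p = 15.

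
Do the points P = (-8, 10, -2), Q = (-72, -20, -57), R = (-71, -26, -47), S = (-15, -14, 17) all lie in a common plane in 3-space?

No

The four points are coplanar iff the 3×3 determinant with rows PQ, PR, PS is zero.
Rows: (-64, -30, -55), (-63, -36, -45), (-7, -24, 19).
Expanding along the first row: (-64)(-1764) − (-30)(-1512) + (-55)(1260) = -1764.
Nonzero ⇒ not coplanar.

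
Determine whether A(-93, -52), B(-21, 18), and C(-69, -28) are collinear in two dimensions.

No

AB = (72, 70), AC = (24, 24).
Twice the signed area of △ABC is (72)(24) − (70)(24) = 48.
The area is nonzero, so the three points are not collinear.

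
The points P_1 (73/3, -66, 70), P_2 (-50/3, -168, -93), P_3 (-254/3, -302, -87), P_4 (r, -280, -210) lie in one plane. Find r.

-197/3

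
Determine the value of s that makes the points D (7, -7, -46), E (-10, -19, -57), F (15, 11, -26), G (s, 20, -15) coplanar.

The points are coplanar iff DE · (DF × DG) = 0.
Expanding, this is linear in s: (-42)s + (588) = 0.
So s = 14.

14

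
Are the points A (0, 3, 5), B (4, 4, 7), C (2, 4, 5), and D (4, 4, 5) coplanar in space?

No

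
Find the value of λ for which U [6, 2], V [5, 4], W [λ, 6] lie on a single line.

4

Collinearity: (W − U) must be parallel to (V − U) = (-1, 2).
Cross-multiplying the components: (λ − 6)·(2) = (4)·(-1).
Solving gives λ = 4.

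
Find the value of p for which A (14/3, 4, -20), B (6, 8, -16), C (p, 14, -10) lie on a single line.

8

Collinearity requires AB × AC = 0; each component is linear in p.
The y-component gives (4)p + (-32) = 0, so p = 8.
The remaining components then also vanish.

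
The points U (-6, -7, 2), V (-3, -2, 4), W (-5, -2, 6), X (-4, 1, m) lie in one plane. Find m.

The points are coplanar iff UV · (UW × UX) = 0.
Expanding, this is linear in m: (10)m + (-80) = 0.
So m = 8.

8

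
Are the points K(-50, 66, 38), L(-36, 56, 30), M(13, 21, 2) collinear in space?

Yes

KL = (14, -10, -8), KM = (63, -45, -36).
Each component of KM is 9/2 times the corresponding component of KL, so KM = 9/2·KL and the points are collinear.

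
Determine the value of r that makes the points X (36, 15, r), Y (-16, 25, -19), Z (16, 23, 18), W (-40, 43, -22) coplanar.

31

The points are coplanar iff XY · (XZ × XW) = 0.
Expanding, this is linear in r: (-528)r + (16368) = 0.
So r = 31.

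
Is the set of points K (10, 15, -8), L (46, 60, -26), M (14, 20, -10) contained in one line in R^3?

Yes

KL = (36, 45, -18), KM = (4, 5, -2).
Each component of KM is 1/9 times the corresponding component of KL, so KM = 1/9·KL and the points are collinear.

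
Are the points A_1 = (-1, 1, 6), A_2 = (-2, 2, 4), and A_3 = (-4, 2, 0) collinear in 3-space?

No

A_1A_2 = (-1, 1, -2), A_1A_3 = (-3, 1, -6).
A_1A_2 × A_1A_3 = (-4, 0, 2).
The cross product is nonzero, so the points do not lie on one line.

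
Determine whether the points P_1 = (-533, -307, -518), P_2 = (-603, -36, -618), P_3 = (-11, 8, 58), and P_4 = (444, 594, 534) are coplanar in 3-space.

A normal to the plane through P_1, P_2, P_3 is n = P_1P_2 × P_1P_3 = (187596, -11880, -163512).
The plane has equation n·P = -11642292. For P_4: n·P_4 = -11079504.
-11079504 ≠ -11642292, so P_4 is off the plane.

No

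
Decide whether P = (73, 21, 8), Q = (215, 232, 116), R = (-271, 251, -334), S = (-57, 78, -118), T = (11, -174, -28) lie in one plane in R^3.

The plane through P, Q, R has normal n = PQ × PR = (-97002, 11412, 105244) and equation n·X = -5999542.
Checking the remaining points: n·S = -5999542, n·T = -5999542.
All equal -5999542, so all 5 points lie in one plane.

Yes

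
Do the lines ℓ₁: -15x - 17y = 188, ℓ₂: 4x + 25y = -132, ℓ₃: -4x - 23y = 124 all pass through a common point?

Yes

Lines aᵢx + bᵢy = cᵢ with pairwise distinct directions are concurrent exactly when det[aᵢ bᵢ cᵢ] = 0.
Here the determinant is 0.
It vanishes, so the lines are concurrent at (-8, -4).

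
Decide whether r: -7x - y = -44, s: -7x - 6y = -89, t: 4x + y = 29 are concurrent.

Lines aᵢx + bᵢy = cᵢ with pairwise distinct directions are concurrent exactly when det[aᵢ bᵢ cᵢ] = 0.
Here the determinant is 0.
It vanishes, so the lines are concurrent at (5, 9).

Yes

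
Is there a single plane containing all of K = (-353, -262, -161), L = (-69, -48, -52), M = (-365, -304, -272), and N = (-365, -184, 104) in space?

No

With K as base: KL = (284, 214, 109), KM = (-12, -42, -111), KN = (-12, 78, 265).
KM × KN = (-2472, 4512, -1440).
KL · (KM × KN) = 106560.
Since 106560 ≠ 0, the four points are not coplanar.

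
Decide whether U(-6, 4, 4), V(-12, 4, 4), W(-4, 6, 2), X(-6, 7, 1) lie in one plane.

Yes

With U as base: UV = (-6, 0, 0), UW = (2, 2, -2), UX = (0, 3, -3).
UW × UX = (0, 6, 6).
UV · (UW × UX) = 0.
The scalar triple product vanishes, so the four points are coplanar.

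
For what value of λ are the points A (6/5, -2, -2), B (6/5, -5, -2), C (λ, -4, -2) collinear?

Direction AB = (0, -3, 0). From the y-coordinate of C, the parameter along the line is τ = (-4 − (-2))/(-3) = 2/3.
Then λ = 6/5 + 2/3·(0) = 6/5.

6/5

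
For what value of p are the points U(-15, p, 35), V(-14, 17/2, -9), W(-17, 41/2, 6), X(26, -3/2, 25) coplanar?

75/2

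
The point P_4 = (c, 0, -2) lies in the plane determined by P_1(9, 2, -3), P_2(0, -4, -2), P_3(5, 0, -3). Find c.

Coplanarity requires P_1P_2 · (P_1P_3 × P_1P_4) = 0.
P_1P_2 = (-9, -6, 1), P_1P_3 = (-4, -2, 0); the triple product is linear in c with coefficient 2 and constant term -16.
Setting it to zero: c = 8.

8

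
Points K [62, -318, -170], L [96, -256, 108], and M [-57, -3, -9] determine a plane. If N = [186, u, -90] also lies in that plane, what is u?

Coplanarity requires KL · (KM × KN) = 0.
KL = (34, 62, 278), KM = (-119, 315, 161); the triple product is linear in u with coefficient -38556 and constant term -20434680.
Setting it to zero: u = -530.

-530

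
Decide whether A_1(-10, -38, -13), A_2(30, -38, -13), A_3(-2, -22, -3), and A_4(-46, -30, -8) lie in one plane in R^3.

With A_1 as base: A_1A_2 = (40, 0, 0), A_1A_3 = (8, 16, 10), A_1A_4 = (-36, 8, 5).
A_1A_3 × A_1A_4 = (0, -400, 640).
A_1A_2 · (A_1A_3 × A_1A_4) = 0.
The scalar triple product vanishes, so the four points are coplanar.

Yes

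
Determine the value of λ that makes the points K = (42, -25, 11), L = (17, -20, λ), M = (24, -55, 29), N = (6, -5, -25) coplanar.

-6

Normal to plane KMN: n = (720, -1296, -1440); plane equation n·P = 46800.
Requiring n·L = 46800: (-1440)λ + (38160) = 46800.
So λ = -6.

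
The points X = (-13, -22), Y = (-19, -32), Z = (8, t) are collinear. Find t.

Collinearity: (Z − X) must be parallel to (Y − X) = (-6, -10).
Cross-multiplying the components: (t − (-22))·(-6) = (21)·(-10).
Solving gives t = 13.

13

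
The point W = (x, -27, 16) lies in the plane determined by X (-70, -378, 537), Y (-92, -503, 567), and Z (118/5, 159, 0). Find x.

-46/5

A normal to the plane is n = XY × XZ = (51015, -9006, -114).
W lies in the plane iff n · XW = 0.
This gives (51015)x + (469338) = 0, so x = -46/5.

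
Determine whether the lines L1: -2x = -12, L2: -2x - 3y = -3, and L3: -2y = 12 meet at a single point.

No

Lines aᵢx + bᵢy = cᵢ with pairwise distinct directions are concurrent exactly when det[aᵢ bᵢ cᵢ] = 0.
Here the determinant is 36.
Nonzero, so no common point exists.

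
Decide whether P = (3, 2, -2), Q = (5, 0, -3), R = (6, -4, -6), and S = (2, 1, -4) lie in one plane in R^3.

With P as base: PQ = (2, -2, -1), PR = (3, -6, -4), PS = (-1, -1, -2).
PR × PS = (8, 10, -9).
PQ · (PR × PS) = 5.
Since 5 ≠ 0, the four points are not coplanar.

No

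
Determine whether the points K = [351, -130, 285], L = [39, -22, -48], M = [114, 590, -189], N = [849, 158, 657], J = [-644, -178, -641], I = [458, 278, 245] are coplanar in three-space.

Yes

The plane through K, L, M has normal n = KL × KM = (188568, -68967, -199044) and equation n·P = 18425538.
Checking the remaining points: n·N = 18425538, n·J = 18425538, n·I = 18425538.
All equal 18425538, so all 6 points lie in one plane.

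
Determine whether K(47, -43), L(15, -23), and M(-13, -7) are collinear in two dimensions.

No

KL = (-32, 20), KM = (-60, 36).
Twice the signed area of △KLM is (-32)(36) − (20)(-60) = 48.
The area is nonzero, so the three points are not collinear.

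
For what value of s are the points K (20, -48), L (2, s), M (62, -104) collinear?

Collinearity: (L − K) must be parallel to (M − K) = (42, -56).
Cross-multiplying the components: (s − (-48))·(42) = (-18)·(-56).
Solving gives s = -24.

-24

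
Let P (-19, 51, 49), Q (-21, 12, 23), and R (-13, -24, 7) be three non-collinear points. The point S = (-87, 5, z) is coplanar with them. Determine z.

-35

A normal to the plane is n = PQ × PR = (-312, -240, 384).
S lies in the plane iff n · PS = 0.
This gives (384)z + (13440) = 0, so z = -35.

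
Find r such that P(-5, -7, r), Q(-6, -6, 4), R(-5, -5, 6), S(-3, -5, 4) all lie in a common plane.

0

Coplanarity ⇔ det[PQ; PR; PS] = 0.
Expanding, this is linear in r: (2)r + (0) = 0.
So r = 0.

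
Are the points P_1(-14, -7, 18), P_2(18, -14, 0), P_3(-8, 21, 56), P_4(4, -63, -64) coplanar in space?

No

A normal to the plane through P_1, P_2, P_3 is n = P_1P_2 × P_1P_3 = (238, -1324, 938).
The plane has equation n·P = 22820. For P_4: n·P_4 = 24332.
24332 ≠ 22820, so P_4 is off the plane.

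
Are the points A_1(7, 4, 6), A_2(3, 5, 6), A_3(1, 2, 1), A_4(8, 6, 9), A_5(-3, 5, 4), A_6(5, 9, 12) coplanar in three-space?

No

The plane through A_1, A_2, A_3 has normal n = A_1A_2 × A_1A_3 = (-5, -20, 14) and equation n·P = -31.
Checking the remaining points: n·A_4 = -34, n·A_5 = -29, n·A_6 = -37.
Since n·A_4 = -34 ≠ -31, A_4 is off the plane and the points are not all coplanar.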